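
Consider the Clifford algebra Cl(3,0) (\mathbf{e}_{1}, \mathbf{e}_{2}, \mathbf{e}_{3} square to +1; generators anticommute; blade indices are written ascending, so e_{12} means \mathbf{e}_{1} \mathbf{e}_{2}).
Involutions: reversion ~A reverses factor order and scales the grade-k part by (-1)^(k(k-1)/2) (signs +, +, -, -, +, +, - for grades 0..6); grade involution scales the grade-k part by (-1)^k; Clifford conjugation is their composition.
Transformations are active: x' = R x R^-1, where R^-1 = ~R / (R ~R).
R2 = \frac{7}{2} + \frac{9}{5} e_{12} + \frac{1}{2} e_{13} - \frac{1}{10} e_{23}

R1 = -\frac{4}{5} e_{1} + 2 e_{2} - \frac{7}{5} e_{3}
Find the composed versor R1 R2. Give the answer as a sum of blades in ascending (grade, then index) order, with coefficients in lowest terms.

Distribute over the terms of R1 (each basis-blade product reordered to ascending indices, repeated generators contracted through their squares):
(-\frac{4}{5} e_{1}) R2 = -\frac{14}{5} e_{1} - \frac{36}{25} e_{2} - \frac{2}{5} e_{3} + \frac{2}{25} e_{123}
(2 e_{2}) R2 = -\frac{18}{5} e_{1} + 7 e_{2} - \frac{1}{5} e_{3} - e_{123}
(-\frac{7}{5} e_{3}) R2 = \frac{7}{10} e_{1} - \frac{7}{50} e_{2} - \frac{49}{10} e_{3} - \frac{63}{25} e_{123}
Summing the partial products and collecting blades:
Answer: -\frac{57}{10} e_{1} + \frac{271}{50} e_{2} - \frac{11}{2} e_{3} - \frac{86}{25} e_{123}


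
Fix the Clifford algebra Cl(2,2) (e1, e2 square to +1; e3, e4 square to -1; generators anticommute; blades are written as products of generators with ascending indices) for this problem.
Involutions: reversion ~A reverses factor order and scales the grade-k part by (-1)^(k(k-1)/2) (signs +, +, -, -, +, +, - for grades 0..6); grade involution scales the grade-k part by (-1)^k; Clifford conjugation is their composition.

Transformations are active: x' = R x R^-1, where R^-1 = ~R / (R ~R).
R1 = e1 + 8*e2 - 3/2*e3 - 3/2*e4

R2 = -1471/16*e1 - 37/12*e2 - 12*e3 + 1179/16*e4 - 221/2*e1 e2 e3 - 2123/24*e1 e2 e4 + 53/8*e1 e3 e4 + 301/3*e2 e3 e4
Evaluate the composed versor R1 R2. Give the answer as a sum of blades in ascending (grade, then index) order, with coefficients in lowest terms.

Distribute over the terms of R1 (each basis-blade product reordered to ascending indices, repeated generators contracted through their squares):
(e1) R2 = -1471/16 - 37/12*e1 e2 - 12*e1 e3 + 1179/16*e1 e4 - 221/2*e2 e3 - 2123/24*e2 e4 + 53/8*e3 e4 + 301/3*e1 e2 e3 e4
(8*e2) R2 = -74/3 + 1471/2*e1 e2 + 884*e1 e3 + 2123/3*e1 e4 - 96*e2 e3 + 1179/2*e2 e4 + 2408/3*e3 e4 - 53*e1 e2 e3 e4
(-3/2*e3) R2 = -18 - 663/4*e1 e2 - 4413/32*e1 e3 - 159/16*e1 e4 - 37/8*e2 e3 - 301/2*e2 e4 - 3537/32*e3 e4 + 2123/16*e1 e2 e3 e4
(-3/2*e4) R2 = 3537/32 - 2123/16*e1 e2 + 159/16*e1 e3 - 4413/32*e1 e4 + 301/2*e2 e3 - 37/8*e2 e4 - 18*e3 e4 - 663/4*e1 e2 e3 e4
Summing the partial products and collecting blades:
Answer: -2311/96 + 20831/48*e1 e2 + 23809/32*e1 e3 + 60817/96*e1 e4 - 485/8*e2 e3 + 4151/12*e2 e4 + 65353/96*e3 e4 + 685/48*e1 e2 e3 e4


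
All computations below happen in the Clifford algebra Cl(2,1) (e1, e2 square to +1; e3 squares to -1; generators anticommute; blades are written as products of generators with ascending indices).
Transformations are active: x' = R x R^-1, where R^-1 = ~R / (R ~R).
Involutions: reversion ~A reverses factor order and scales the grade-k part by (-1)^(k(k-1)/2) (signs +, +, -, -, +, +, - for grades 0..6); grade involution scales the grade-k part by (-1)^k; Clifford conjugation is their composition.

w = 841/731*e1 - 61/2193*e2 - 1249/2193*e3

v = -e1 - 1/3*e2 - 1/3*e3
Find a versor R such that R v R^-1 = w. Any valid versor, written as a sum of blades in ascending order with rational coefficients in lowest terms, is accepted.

Since q(v) = q(w) = 1, the sum R = v + w = 110/731*e1 - 264/731*e2 - 660/731*e3 does the job whenever invertible.
Answer: 110/731*e1 - 264/731*e2 - 660/731*e3


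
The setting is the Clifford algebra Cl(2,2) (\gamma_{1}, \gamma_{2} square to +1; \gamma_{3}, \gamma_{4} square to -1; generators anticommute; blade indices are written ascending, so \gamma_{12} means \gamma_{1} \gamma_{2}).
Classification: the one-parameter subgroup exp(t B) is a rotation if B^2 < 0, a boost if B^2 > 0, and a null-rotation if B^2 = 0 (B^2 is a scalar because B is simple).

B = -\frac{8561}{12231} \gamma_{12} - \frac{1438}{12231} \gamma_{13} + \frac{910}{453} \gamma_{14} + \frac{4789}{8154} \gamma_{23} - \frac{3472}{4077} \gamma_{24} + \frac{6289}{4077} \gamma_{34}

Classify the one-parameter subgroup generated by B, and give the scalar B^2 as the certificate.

B^2 term by term: the squares give (-\frac{8561}{12231})^2*(\gamma_{12})^2 + (-\frac{1438}{12231})^2*(\gamma_{13})^2 + (\frac{910}{453})^2*(\gamma_{14})^2 + (\frac{4789}{8154})^2*(\gamma_{23})^2 + (-\frac{3472}{4077})^2*(\gamma_{24})^2 + (\frac{6289}{4077})^2*(\gamma_{34})^2 = \frac{73290721}{149597361}*(-1) + \frac{2067844}{149597361}*(+1) + \frac{828100}{205209}*(+1) + \frac{22934521}{66487716}*(+1) + \frac{12054784}{16621929}*(+1) + \frac{39551521}{16621929}*(-1) = \frac{9}{4} (each basis 2-blade squares to minus the product of its generators' squares); cross terms between blades sharing an index anticommute and cancel; the commuting (index-disjoint) pairs give grade-4 terms 2*c*c'*(blade product), which cancel blade by blade — \gamma_{1234}: -\frac{107680258}{49865787} - \frac{9985472}{49865787} + \frac{4357990}{1846881} = 0 — confirming B is simple. So B^2 = \frac{9}{4}.
Answer: boost, certificate B^2 = \frac{9}{4}. B^2 = \frac{9}{4} is basis-independent, so its sign is the whole story.


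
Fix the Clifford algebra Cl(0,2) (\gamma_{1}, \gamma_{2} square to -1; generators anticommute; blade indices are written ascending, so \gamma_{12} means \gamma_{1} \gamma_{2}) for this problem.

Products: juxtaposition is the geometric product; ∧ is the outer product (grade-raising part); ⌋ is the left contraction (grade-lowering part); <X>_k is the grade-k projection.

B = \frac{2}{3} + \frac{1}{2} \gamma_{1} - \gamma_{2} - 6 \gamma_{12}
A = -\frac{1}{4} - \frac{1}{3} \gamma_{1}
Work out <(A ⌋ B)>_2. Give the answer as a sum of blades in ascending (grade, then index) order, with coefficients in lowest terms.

step 1: -\frac{1}{8} \gamma_{1} - \frac{7}{4} \gamma_{2} + \frac{3}{2} \gamma_{12}
step 2: \frac{3}{2} \gamma_{12}
Answer: \frac{3}{2} \gamma_{12}


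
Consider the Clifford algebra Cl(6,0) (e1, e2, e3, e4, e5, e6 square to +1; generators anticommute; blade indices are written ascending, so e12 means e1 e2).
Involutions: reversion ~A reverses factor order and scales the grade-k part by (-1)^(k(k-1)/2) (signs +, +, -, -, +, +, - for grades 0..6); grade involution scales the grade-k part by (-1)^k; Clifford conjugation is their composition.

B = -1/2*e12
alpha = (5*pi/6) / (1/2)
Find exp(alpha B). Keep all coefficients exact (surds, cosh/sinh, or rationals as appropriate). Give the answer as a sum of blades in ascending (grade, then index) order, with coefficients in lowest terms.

B^2 = (-1/2)^2*(e12)^2 = 1/4*(-1) = -1/4 (a basis 2-blade squares to minus the product of its generators' squares).
B^2 = -1/4 — circular case — the even/odd split gives cos and sin: l = 1/2, alpha*l = 5*pi/6, so exp(alpha B) = cos(5*pi/6) + (sin(5*pi/6)/(1/2))*B = -sqrt(3)/2 + (1)*B.
Answer: -sqrt(3)/2 - 1/2*e12


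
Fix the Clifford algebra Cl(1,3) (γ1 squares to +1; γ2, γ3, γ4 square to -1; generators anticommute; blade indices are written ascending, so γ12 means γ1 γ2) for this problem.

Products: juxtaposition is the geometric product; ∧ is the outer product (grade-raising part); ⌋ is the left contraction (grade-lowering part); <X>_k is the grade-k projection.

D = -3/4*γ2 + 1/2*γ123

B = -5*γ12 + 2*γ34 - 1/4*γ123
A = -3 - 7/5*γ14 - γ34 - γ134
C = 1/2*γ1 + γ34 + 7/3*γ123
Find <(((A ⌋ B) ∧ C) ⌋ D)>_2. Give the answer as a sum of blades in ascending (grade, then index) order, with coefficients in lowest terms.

step 1: 2 + 15*γ12 - 6*γ34 + 3/4*γ123
step 2: γ1 + 2*γ34 + 14/3*γ123 - 3*γ134 + 15*γ1234
step 3: -7/3 + 1/2*γ23
step 4: 1/2*γ23
Answer: 1/2*γ23


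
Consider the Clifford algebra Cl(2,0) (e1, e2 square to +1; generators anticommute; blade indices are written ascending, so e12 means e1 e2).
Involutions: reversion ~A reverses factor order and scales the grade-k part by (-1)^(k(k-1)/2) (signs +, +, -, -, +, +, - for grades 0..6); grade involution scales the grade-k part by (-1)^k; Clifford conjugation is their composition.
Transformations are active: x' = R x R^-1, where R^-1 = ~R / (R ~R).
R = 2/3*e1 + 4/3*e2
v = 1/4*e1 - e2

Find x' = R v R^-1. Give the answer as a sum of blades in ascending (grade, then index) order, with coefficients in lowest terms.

~R = 2/3*e1 + 4/3*e2, and R ~R = 20/9, so R^-1 = ~R / (20/9).
R v = -7/6 - e12
Answer: -19/20*e1 - 2/5*e2


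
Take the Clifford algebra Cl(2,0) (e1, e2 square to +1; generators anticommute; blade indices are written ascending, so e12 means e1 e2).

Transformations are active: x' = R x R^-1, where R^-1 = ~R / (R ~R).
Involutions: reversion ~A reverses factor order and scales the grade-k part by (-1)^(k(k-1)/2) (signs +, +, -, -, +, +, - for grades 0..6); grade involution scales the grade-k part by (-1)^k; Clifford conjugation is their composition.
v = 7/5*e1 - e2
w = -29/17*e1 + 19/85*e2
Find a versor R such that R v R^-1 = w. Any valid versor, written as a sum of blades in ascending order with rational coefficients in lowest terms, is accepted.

Here q(v) = q(w) = 74/25; the classical choice R = v + w = -26/85*e1 - 66/85*e2 then realises v -> w under the sandwich.
Answer: -26/85*e1 - 66/85*e2


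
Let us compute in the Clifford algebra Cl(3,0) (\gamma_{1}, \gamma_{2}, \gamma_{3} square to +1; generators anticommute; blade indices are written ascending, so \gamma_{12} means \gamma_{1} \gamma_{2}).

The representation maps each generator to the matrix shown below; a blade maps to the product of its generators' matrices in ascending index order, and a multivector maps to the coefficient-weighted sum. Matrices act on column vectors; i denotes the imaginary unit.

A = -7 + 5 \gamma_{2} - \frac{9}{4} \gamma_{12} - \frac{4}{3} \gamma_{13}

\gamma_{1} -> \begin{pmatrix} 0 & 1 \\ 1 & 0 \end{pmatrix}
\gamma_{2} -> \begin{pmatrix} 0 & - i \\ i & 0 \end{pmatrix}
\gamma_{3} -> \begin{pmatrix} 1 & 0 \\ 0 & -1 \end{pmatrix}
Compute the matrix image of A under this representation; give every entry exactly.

Bivector images (products of the table entries): rho(\gamma_{12}) = rho(\gamma_{1})rho(\gamma_{2}) = \begin{pmatrix} i & 0 \\ 0 & - i \end{pmatrix}; rho(\gamma_{13}) = rho(\gamma_{1})rho(\gamma_{3}) = \begin{pmatrix} 0 & -1 \\ 1 & 0 \end{pmatrix}.
M = (-7)*1 + (5)*rho(\gamma_{2}) + (-\frac{9}{4})*rho(\gamma_{12}) + (-\frac{4}{3})*rho(\gamma_{13}), summed entrywise (1 is the identity matrix):
Answer: \begin{pmatrix} -7 - \frac{9 i}{4} & \frac{4}{3} - 5 i \\ - \frac{4}{3} + 5 i & -7 + \frac{9 i}{4} \end{pmatrix}


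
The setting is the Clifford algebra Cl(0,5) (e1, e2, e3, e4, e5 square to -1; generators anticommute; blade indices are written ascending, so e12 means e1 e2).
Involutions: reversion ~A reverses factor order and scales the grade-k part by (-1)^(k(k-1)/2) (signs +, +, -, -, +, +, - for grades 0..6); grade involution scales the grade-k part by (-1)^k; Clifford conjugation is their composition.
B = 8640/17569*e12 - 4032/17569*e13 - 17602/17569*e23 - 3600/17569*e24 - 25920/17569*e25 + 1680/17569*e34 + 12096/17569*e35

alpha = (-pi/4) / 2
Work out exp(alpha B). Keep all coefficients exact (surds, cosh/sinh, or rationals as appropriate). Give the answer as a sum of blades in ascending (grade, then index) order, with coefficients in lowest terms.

B^2 term by term: the squares give (8640/17569)^2*(e12)^2 + (-4032/17569)^2*(e13)^2 + (-17602/17569)^2*(e23)^2 + (-3600/17569)^2*(e24)^2 + (-25920/17569)^2*(e25)^2 + (1680/17569)^2*(e34)^2 + (12096/17569)^2*(e35)^2 = 74649600/308669761*(-1) + 16257024/308669761*(-1) + 309830404/308669761*(-1) + 12960000/308669761*(-1) + 671846400/308669761*(-1) + 2822400/308669761*(-1) + 146313216/308669761*(-1) = -4 (each basis 2-blade squares to minus the product of its generators' squares); cross terms between blades sharing an index anticommute and cancel; the commuting (index-disjoint) pairs give grade-4 terms 2*c*c'*(blade product), which cancel blade by blade — e1234: 29030400/308669761 - 29030400/308669761 = 0; e1235: 209018880/308669761 - 209018880/308669761 = 0; e2345: 87091200/308669761 - 87091200/308669761 = 0 — confirming B is simple. So B^2 = -4.
B^2 = -4 — B^2 < 0, so the exponential closes trigonometrically: l = 2, alpha*l = -pi/4, so exp(alpha B) = cos(-pi/4) + (sin(-pi/4)/2)*B = sqrt(2)/2 + (-sqrt(2)/4)*B.
Answer: sqrt(2)/2 - 2160*sqrt(2)/17569*e12 + 1008*sqrt(2)/17569*e13 + 8801*sqrt(2)/35138*e23 + 900*sqrt(2)/17569*e24 + 6480*sqrt(2)/17569*e25 - 420*sqrt(2)/17569*e34 - 3024*sqrt(2)/17569*e35


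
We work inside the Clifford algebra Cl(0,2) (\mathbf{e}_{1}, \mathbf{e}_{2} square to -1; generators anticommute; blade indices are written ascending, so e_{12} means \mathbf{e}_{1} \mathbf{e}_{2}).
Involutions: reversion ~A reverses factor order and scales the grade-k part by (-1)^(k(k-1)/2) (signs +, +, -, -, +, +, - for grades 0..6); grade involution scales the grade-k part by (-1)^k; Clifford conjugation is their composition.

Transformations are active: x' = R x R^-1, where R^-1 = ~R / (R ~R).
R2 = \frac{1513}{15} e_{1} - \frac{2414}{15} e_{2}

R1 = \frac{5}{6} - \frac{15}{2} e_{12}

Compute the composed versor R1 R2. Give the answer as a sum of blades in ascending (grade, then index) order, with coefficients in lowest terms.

Distribute over the terms of R1 (each basis-blade product reordered to ascending indices, repeated generators contracted through their squares):
(\frac{5}{6}) R2 = \frac{1513}{18} e_{1} - \frac{1207}{9} e_{2}
(-\frac{15}{2} e_{12}) R2 = -1207 e_{1} - \frac{1513}{2} e_{2}
Summing the partial products and collecting blades:
Answer: -\frac{20213}{18} e_{1} - \frac{16031}{18} e_{2}


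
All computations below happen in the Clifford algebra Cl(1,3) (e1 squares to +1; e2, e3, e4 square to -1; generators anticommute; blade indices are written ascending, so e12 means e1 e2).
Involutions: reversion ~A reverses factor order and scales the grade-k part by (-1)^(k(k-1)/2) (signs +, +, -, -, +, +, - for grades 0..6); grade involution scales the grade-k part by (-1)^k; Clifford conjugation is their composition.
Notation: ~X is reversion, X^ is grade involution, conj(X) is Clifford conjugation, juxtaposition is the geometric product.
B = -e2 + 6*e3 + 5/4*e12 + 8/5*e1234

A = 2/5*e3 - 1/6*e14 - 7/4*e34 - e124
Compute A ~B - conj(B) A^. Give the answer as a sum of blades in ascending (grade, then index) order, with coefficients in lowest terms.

first term: -12/5 - 8/5*e3 - 37/4*e4 + 14/5*e12 + e14 + 2/15*e23 + 5/24*e24 - 1/2*e123 - 121/150*e124 + e134 + 7/4*e234 + 131/16*e1234
second term: -12/5 - 8/5*e3 - 47/4*e4 + 14/5*e12 + e14 - 2/3*e23 - 5/24*e24 + 1/2*e123 - 71/150*e124 - e134 - 7/4*e234 - 61/16*e1234
Answer: 5/2*e4 + 4/5*e23 + 5/12*e24 - e123 - 1/3*e124 + 2*e134 + 7/2*e234 + 12*e1234


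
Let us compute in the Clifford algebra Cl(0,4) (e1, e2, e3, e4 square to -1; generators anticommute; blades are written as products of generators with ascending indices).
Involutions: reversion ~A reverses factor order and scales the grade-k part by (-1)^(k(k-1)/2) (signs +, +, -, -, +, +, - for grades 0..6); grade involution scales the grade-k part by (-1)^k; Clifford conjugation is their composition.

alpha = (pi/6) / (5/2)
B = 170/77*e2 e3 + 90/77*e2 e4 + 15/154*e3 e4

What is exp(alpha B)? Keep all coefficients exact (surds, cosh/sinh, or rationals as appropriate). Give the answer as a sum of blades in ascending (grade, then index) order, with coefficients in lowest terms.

B^2 term by term: the squares give (170/77)^2*(e2 e3)^2 + (90/77)^2*(e2 e4)^2 + (15/154)^2*(e3 e4)^2 = 28900/5929*(-1) + 8100/5929*(-1) + 225/23716*(-1) = -25/4 (each basis 2-blade squares to minus the product of its generators' squares); cross terms between blades sharing an index anticommute and cancel. So B^2 = -25/4.
B^2 = -25/4 — the series telescopes trigonometrically here: l = 5/2, alpha*l = pi/6, so exp(alpha B) = cos(pi/6) + (sin(pi/6)/(5/2))*B = sqrt(3)/2 + (1/5)*B.
Answer: sqrt(3)/2 + 34/77*e2 e3 + 18/77*e2 e4 + 3/154*e3 e4


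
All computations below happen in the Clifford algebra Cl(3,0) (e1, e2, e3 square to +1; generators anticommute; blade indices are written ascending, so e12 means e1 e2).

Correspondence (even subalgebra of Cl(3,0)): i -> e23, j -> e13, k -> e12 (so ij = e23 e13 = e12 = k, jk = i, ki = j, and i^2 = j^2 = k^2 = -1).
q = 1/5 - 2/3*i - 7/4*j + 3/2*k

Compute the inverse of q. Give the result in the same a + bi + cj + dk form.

In blades: q = 1/5 + 3/2*e12 - 7/4*e13 - 2/3*e23.
With qbar = 1/5 - 3/2*e12 + 7/4*e13 + 2/3*e23 (scalar fixed, mapped units negated), q qbar = 20869/3600 (the sum of squared coefficients), so q^-1 = qbar / (20869/3600) = 720/20869 - 5400/20869*e12 + 6300/20869*e13 + 2400/20869*e23; translating back:
Answer: 720/20869 + 2400/20869*i + 6300/20869*j - 5400/20869*k


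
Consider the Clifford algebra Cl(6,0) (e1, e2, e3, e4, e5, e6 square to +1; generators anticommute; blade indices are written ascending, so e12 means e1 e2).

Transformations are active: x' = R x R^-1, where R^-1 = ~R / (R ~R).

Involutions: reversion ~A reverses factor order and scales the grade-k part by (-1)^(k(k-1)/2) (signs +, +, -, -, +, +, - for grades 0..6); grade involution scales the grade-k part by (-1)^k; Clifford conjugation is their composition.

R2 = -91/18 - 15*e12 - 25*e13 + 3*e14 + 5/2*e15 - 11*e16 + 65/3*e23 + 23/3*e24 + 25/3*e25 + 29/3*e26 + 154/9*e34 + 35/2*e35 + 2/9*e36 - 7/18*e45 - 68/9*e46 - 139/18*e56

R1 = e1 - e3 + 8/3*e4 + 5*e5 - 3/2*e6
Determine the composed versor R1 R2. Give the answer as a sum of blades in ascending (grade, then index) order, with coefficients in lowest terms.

Distribute over the terms of R1 (each basis-blade product reordered to ascending indices, repeated generators contracted through their squares):
(e1) R2 = -91/18*e1 - 15*e2 - 25*e3 + 3*e4 + 5/2*e5 - 11*e6 + 65/3*e123 + 23/3*e124 + 25/3*e125 + 29/3*e126 + 154/9*e134 + 35/2*e135 + 2/9*e136 - 7/18*e145 - 68/9*e146 - 139/18*e156
(-e3) R2 = -25*e1 + 65/3*e2 + 91/18*e3 - 154/9*e4 - 35/2*e5 - 2/9*e6 + 15*e123 + 3*e134 + 5/2*e135 - 11*e136 + 23/3*e234 + 25/3*e235 + 29/3*e236 + 7/18*e345 + 68/9*e346 + 139/18*e356
(8/3*e4) R2 = -8*e1 - 184/9*e2 - 1232/27*e3 - 364/27*e4 - 28/27*e5 - 544/27*e6 - 40*e124 - 200/3*e134 - 20/3*e145 + 88/3*e146 + 520/9*e234 - 200/9*e245 - 232/9*e246 - 140/3*e345 - 16/27*e346 - 556/27*e456
(5*e5) R2 = -25/2*e1 - 125/3*e2 - 175/2*e3 + 35/18*e4 - 455/18*e5 - 695/18*e6 - 75*e125 - 125*e135 + 15*e145 + 55*e156 + 325/3*e235 + 115/3*e245 - 145/3*e256 + 770/9*e345 - 10/9*e356 + 340/9*e456
(-3/2*e6) R2 = -33/2*e1 + 29/2*e2 + 1/3*e3 - 34/3*e4 - 139/12*e5 + 91/12*e6 + 45/2*e126 + 75/2*e136 - 9/2*e146 - 15/4*e156 - 65/2*e236 - 23/2*e246 - 25/2*e256 - 77/3*e346 - 105/4*e356 + 7/12*e456
Summing the partial products and collecting blades:
Answer: -1207/18*e1 - 737/18*e2 - 4124/27*e3 - 1997/54*e4 - 5713/108*e5 - 6739/108*e6 + 110/3*e123 - 97/3*e124 - 200/3*e125 + 193/6*e126 - 419/9*e134 - 105*e135 + 481/18*e136 + 143/18*e145 + 311/18*e146 + 1567/36*e156 + 589/9*e234 + 350/3*e235 - 137/6*e236 + 145/9*e245 - 671/18*e246 - 365/6*e256 + 707/18*e345 - 505/27*e346 - 707/36*e356 + 1919/108*e456


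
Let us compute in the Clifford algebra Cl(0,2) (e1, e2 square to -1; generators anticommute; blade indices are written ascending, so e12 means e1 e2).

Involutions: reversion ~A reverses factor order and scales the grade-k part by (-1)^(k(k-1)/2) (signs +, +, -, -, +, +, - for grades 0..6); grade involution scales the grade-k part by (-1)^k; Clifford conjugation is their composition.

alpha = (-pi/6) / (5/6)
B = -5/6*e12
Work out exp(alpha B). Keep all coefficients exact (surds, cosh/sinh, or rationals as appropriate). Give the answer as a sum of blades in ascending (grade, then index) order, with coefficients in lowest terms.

B^2 = (-5/6)^2*(e12)^2 = 25/36*(-1) = -25/36 (a basis 2-blade squares to minus the product of its generators' squares).
B^2 = -25/36 — a negative square means the series sums to a rotation: l = 5/6, alpha*l = -pi/6, so exp(alpha B) = cos(-pi/6) + (sin(-pi/6)/(5/6))*B = sqrt(3)/2 + (-3/5)*B.
Answer: sqrt(3)/2 + 1/2*e12


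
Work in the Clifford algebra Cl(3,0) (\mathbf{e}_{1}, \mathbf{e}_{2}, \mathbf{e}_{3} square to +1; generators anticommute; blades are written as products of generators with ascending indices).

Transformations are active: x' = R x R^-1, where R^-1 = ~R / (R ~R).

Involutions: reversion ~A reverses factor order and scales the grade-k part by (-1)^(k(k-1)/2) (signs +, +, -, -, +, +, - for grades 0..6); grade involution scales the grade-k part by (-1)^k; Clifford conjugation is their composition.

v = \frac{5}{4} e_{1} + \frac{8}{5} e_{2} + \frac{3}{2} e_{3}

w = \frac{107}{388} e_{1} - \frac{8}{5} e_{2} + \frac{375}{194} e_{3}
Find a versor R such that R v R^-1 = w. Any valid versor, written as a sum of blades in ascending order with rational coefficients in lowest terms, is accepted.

A norm check does it: q(v) = q(w) = \frac{2549}{400}, hence R = v + w = \frac{148}{97} e_{1} + \frac{333}{97} e_{3} realises the map — parallel part kept, (v - w)/2 negated, v carried to w.
Answer: \frac{148}{97} e_{1} + \frac{333}{97} e_{3}


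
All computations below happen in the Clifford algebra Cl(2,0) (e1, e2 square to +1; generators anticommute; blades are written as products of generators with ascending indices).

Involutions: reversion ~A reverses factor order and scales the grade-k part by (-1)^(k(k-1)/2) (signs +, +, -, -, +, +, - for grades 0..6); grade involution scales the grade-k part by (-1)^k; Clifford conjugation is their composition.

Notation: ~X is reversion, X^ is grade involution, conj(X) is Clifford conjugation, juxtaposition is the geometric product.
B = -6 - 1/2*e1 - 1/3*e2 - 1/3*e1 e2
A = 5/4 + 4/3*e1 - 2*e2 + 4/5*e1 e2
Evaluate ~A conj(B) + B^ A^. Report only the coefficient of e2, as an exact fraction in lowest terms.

first term: -217/30 - 279/40*e1 + 2387/180*e2 + 1199/180*e1 e2
second term: -217/30 + 923/120*e1 - 2093/180*e2 - 679/180*e1 e2
Answer: 49/30


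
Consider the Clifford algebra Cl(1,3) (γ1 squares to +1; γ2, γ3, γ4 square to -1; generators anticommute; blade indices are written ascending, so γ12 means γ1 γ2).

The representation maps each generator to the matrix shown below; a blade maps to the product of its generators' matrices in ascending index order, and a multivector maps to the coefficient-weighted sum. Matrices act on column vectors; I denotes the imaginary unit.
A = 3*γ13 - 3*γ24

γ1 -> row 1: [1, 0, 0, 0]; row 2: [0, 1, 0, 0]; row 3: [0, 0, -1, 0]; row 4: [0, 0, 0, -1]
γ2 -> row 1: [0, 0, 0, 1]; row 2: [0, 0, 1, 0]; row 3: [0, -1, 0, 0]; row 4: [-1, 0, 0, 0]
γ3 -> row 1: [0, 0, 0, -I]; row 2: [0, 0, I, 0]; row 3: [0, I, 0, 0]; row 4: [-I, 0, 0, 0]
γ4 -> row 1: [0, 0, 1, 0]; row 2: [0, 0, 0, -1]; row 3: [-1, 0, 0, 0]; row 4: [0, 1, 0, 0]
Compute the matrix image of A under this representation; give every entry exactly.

Bivector images (products of the table entries): rho(γ13) = rho(γ1)rho(γ3) = row 1: [0, 0, 0, -I]; row 2: [0, 0, I, 0]; row 3: [0, -I, 0, 0]; row 4: [I, 0, 0, 0]; rho(γ24) = rho(γ2)rho(γ4) = row 1: [0, 1, 0, 0]; row 2: [-1, 0, 0, 0]; row 3: [0, 0, 0, 1]; row 4: [0, 0, -1, 0].
M = (3)*rho(γ13) + (-3)*rho(γ24), summed entrywise:
Answer: row 1: [0, -3, 0, -3*I]; row 2: [3, 0, 3*I, 0]; row 3: [0, -3*I, 0, -3]; row 4: [3*I, 0, 3, 0]


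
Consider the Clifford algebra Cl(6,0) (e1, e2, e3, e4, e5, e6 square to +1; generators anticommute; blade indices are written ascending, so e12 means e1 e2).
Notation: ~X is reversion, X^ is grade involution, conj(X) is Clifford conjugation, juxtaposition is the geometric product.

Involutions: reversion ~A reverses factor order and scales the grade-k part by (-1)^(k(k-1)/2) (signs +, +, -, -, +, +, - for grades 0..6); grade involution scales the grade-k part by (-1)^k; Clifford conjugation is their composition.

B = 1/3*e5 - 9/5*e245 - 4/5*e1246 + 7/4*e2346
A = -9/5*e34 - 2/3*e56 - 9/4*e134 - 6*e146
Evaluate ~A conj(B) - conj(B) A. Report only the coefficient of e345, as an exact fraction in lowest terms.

first term: 24/5*e2 + 2/9*e6 - 63/20*e26 - 21/2*e123 - 63/16*e126 - 81/25*e235 - 9/5*e236 + 6/5*e246 - 3/5*e345 - 81/20*e1235 - 36/25*e1236 - 8/15*e1245 - 54/5*e1256 - 3/4*e1345 + 2*e1456 + 7/6*e2345
second term: 24/5*e2 + 2/9*e6 + 63/20*e26 + 21/2*e123 + 63/16*e126 - 81/25*e235 + 9/5*e236 + 6/5*e246 + 3/5*e345 + 81/20*e1235 - 36/25*e1236 - 8/15*e1245 + 54/5*e1256 - 3/4*e1345 + 2*e1456 + 7/6*e2345
Answer: -6/5


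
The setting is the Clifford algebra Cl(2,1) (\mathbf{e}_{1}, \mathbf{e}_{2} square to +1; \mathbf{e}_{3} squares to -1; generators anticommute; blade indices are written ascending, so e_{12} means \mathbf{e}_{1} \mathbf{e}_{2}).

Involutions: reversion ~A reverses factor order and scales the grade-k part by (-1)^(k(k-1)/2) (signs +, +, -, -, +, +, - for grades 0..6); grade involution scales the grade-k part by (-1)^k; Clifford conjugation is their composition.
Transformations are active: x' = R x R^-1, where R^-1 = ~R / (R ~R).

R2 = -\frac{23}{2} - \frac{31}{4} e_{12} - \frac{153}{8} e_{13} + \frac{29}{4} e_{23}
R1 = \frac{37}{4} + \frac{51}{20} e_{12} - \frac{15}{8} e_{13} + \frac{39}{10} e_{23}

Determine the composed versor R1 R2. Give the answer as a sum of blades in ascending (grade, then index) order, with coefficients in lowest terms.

Distribute over the terms of R1 (each basis-blade product reordered to ascending indices, repeated generators contracted through their squares):
(\frac{37}{4}) R2 = -\frac{851}{8} - \frac{1147}{16} e_{12} - \frac{5661}{32} e_{13} + \frac{1073}{16} e_{23}
(\frac{51}{20} e_{12}) R2 = \frac{1581}{80} - \frac{1173}{40} e_{12} + \frac{1479}{80} e_{13} + \frac{7803}{160} e_{23}
(-\frac{15}{8} e_{13}) R2 = \frac{2295}{64} - \frac{435}{32} e_{12} + \frac{345}{16} e_{13} + \frac{465}{32} e_{23}
(\frac{39}{10} e_{23}) R2 = \frac{1131}{40} + \frac{5967}{80} e_{12} + \frac{1209}{40} e_{13} - \frac{897}{20} e_{23}
Summing the partial products and collecting blades:
Answer: -\frac{7193}{320} - \frac{6403}{160} e_{12} - \frac{17061}{160} e_{13} + \frac{6841}{80} e_{23}


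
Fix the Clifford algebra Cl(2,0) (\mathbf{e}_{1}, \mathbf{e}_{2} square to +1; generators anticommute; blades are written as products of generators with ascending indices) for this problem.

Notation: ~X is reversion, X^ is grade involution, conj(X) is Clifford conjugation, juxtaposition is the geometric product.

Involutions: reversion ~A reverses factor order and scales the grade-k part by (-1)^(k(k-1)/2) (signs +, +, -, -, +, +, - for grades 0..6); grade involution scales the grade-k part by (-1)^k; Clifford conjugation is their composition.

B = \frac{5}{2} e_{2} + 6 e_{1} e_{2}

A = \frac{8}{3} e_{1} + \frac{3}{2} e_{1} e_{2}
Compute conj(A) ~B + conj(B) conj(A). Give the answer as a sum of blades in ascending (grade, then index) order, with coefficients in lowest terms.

first term: -9 - \frac{15}{4} e_{1} + 16 e_{2} - \frac{20}{3} e_{1} e_{2}
second term: -9 - \frac{15}{4} e_{1} - 16 e_{2} - \frac{20}{3} e_{1} e_{2}
Answer: -18 - \frac{15}{2} e_{1} - \frac{40}{3} e_{1} e_{2}


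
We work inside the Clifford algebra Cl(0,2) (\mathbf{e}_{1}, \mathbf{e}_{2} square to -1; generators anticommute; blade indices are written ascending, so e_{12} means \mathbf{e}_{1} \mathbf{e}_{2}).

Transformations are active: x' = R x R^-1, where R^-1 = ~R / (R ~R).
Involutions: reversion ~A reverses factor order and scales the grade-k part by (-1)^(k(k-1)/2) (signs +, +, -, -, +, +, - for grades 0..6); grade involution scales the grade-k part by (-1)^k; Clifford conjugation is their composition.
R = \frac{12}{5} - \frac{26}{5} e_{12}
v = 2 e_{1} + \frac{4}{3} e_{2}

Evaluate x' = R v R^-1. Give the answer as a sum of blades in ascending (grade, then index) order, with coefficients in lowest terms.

~R = \frac{12}{5} + \frac{26}{5} e_{12}, and R ~R = \frac{164}{5}, so R^-1 = ~R / (\frac{164}{5}).
R v = \frac{176}{15} e_{1} - \frac{36}{5} e_{2}
Answer: -\frac{58}{205} e_{1} - \frac{1468}{615} e_{2}


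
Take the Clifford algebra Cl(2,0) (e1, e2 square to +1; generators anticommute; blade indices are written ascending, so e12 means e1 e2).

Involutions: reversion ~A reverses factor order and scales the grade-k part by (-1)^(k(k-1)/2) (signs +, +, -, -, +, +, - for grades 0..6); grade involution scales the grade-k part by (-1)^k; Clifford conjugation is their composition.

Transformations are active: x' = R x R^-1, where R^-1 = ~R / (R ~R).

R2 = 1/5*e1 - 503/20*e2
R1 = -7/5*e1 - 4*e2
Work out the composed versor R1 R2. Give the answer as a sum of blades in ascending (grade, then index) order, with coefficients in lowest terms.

Distribute over the terms of R1 (each basis-blade product reordered to ascending indices, repeated generators contracted through their squares):
(-7/5*e1) R2 = -7/25 + 3521/100*e12
(-4*e2) R2 = 503/5 + 4/5*e12
Summing the partial products and collecting blades:
Answer: 2508/25 + 3601/100*e12


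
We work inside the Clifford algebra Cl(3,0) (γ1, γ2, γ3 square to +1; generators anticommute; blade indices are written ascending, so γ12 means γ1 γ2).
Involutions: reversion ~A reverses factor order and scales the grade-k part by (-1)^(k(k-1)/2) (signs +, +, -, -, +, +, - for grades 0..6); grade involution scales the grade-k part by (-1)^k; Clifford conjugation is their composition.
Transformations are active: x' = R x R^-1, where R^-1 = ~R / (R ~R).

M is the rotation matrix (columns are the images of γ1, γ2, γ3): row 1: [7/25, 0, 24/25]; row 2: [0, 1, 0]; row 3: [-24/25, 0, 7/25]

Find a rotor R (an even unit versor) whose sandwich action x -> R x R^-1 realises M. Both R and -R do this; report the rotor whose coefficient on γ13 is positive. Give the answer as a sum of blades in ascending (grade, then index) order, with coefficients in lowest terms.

Method: write R = a + b12*γ12 + b13*γ13 + b23*γ23 with a^2 + b12^2 + b13^2 + b23^2 = 1 (so R^-1 = ~R). Expanding the columns R e_j ~R gives tr M = 4a^2 - 1 and, from the antisymmetric part, M21 - M12 = -4a*b12, M13 - M31 = 4a*b13, M32 - M23 = -4a*b23.
Here tr M = 39/25, so a^2 = (1 + tr M)/4 = 16/25 and a = ±4/5. Taking a = 4/5: M21 - M12 = 0, M13 - M31 = 48/25, M32 - M23 = 0, giving b12 = 0, b13 = 3/5, b23 = 0, i.e. R = 4/5 + 3/5*γ13.
Its γ13 coefficient is already positive.
Answer: 4/5 + 3/5*γ13. Recall the cover is two-to-one: with M of trace 39/25, both preimages act alike, and the stated γ13 sign chooses the sheet.


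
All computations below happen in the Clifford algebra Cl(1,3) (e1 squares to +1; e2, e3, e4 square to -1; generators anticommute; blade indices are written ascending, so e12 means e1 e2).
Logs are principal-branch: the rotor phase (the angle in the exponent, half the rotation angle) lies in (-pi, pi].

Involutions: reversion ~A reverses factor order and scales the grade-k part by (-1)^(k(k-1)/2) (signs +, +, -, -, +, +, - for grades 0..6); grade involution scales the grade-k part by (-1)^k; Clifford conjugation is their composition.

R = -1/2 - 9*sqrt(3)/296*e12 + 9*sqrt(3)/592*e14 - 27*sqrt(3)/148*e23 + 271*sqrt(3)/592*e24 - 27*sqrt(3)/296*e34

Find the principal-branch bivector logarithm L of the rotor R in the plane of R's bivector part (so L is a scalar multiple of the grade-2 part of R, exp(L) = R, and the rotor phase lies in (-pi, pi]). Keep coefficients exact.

The scalar part of R is -1/2, which pins the rotor phase on the principal branch; dividing the bivector part by the sine of that phase recovers the unit plane, and L is the phase times that plane.
Concretely: cos(phase) = -1/2 gives phase = ±2*pi/3, and since phase/sin(phase) is even the sign is immaterial: L = (phase/sin(phase)) * <R>_2 = (4*sqrt(3)*pi/9) * <R>_2.
Answer: -3*pi/74*e12 + 3*pi/148*e14 - 9*pi/37*e23 + 271*pi/444*e24 - 9*pi/74*e34


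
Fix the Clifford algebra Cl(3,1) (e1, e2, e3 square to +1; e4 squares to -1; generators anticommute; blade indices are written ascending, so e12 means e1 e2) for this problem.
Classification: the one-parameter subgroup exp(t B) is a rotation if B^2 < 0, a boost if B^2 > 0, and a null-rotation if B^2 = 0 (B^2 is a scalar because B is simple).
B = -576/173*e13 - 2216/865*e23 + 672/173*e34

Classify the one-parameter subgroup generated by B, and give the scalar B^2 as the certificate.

B^2 term by term: the squares give (-576/173)^2*(e13)^2 + (-2216/865)^2*(e23)^2 + (672/173)^2*(e34)^2 = 331776/29929*(-1) + 4910656/748225*(-1) + 451584/29929*(+1) = -64/25 (each basis 2-blade squares to minus the product of its generators' squares); cross terms between blades sharing an index anticommute and cancel. So B^2 = -64/25.
Answer: rotation, certificate B^2 = -64/25. The scalar -64/25 is the complete invariant here: its sign names the subgroup type.


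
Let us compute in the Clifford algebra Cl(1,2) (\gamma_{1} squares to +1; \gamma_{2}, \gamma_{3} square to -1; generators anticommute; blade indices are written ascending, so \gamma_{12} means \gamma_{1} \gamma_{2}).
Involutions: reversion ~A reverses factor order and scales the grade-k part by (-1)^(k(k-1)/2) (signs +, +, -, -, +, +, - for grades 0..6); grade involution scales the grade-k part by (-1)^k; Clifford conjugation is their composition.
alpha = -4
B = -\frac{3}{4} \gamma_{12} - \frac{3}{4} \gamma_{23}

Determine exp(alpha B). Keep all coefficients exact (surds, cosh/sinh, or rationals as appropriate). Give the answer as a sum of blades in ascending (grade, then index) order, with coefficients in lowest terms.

B^2 term by term: the squares give (-\frac{3}{4})^2*(\gamma_{12})^2 + (-\frac{3}{4})^2*(\gamma_{23})^2 = \frac{9}{16}*(+1) + \frac{9}{16}*(-1) = 0 (each basis 2-blade squares to minus the product of its generators' squares); cross terms between blades sharing an index anticommute and cancel. So B^2 = 0.
B^2 = 0, and the exponential is exactly linear here: exp(alpha B) = 1 + alpha B (parabolic case).
Answer: 1 + 3 \gamma_{12} + 3 \gamma_{23}


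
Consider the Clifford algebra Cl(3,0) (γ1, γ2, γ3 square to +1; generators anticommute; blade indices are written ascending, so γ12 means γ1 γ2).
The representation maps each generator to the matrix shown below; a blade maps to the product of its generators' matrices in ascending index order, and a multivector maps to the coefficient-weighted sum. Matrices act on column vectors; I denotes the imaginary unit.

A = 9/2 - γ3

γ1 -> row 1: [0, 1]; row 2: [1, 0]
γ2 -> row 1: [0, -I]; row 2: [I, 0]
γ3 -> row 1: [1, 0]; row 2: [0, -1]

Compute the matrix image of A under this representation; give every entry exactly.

M = (9/2)*1 + (-1)*rho(γ3), summed entrywise (1 is the identity matrix):
Answer: row 1: [7/2, 0]; row 2: [0, 11/2]


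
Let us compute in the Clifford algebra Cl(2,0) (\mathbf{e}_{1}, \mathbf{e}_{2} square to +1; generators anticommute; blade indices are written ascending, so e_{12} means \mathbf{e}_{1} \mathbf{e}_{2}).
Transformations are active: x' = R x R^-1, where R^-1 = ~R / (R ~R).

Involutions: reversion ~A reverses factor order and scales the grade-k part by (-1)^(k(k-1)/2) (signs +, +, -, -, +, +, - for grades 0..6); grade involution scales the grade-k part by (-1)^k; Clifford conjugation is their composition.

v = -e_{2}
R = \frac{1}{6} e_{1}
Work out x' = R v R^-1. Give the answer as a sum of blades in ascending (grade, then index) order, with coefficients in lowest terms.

~R = \frac{1}{6} e_{1}, and R ~R = \frac{1}{36}, so R^-1 = ~R / (\frac{1}{36}).
R v = -\frac{1}{6} e_{12}
Answer: e_{2}


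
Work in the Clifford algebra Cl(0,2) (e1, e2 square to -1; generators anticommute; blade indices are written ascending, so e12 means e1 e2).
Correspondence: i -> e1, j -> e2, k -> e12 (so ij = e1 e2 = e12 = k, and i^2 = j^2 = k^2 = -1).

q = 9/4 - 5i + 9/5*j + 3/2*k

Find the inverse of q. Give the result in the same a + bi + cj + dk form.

In blades: q = 9/4 - 5*e1 + 9/5*e2 + 3/2*e12.
With qbar = 9/4 + 5*e1 - 9/5*e2 - 3/2*e12 (scalar fixed, mapped units negated), q qbar = 14221/400 (the sum of squared coefficients), so q^-1 = qbar / (14221/400) = 900/14221 + 2000/14221*e1 - 720/14221*e2 - 600/14221*e12; translating back:
Answer: 900/14221 + 2000/14221*i - 720/14221*j - 600/14221*k


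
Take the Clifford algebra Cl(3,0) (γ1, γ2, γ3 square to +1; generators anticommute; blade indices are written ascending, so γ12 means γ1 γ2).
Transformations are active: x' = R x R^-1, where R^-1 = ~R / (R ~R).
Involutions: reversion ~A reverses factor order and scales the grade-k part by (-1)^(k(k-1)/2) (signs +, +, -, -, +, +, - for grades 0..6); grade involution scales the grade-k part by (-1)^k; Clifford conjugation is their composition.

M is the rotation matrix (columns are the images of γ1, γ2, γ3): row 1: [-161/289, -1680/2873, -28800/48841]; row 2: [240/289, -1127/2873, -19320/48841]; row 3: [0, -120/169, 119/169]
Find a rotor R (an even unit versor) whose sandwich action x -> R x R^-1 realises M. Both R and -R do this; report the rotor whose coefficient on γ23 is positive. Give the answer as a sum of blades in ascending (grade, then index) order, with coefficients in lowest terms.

Method: write R = a + b12*γ12 + b13*γ13 + b23*γ23 with a^2 + b12^2 + b13^2 + b23^2 = 1 (so R^-1 = ~R). Expanding the columns R e_j ~R gives tr M = 4a^2 - 1 and, from the antisymmetric part, M21 - M12 = -4a*b12, M13 - M31 = 4a*b13, M32 - M23 = -4a*b23.
Here tr M = -11977/48841, so a^2 = (1 + tr M)/4 = 9216/48841 and a = ±96/221. Taking a = 96/221: M21 - M12 = 69120/48841, M13 - M31 = -28800/48841, M32 - M23 = -15360/48841, giving b12 = -180/221, b13 = -75/221, b23 = 40/221, i.e. R = 96/221 - 180/221*γ12 - 75/221*γ13 + 40/221*γ23.
Its γ23 coefficient is already positive.
Answer: 96/221 - 180/221*γ12 - 75/221*γ13 + 40/221*γ23. Sheet selection: the two-to-one cover makes ±R indistinguishable at the matrix level (trace -11977/48841), so uniqueness comes from the required sign on γ23.


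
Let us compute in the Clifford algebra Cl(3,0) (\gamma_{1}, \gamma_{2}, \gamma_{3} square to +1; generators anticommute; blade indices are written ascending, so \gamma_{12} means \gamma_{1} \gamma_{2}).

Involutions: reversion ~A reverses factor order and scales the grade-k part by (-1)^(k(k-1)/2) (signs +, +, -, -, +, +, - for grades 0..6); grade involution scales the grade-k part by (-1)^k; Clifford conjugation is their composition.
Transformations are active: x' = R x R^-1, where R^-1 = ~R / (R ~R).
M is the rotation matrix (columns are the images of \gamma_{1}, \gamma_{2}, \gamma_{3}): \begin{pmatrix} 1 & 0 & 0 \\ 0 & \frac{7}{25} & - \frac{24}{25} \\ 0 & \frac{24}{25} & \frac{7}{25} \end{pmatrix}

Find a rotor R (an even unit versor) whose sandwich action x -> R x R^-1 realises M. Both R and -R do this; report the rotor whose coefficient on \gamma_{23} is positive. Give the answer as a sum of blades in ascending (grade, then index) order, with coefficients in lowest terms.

Method: write R = a + b12*\gamma_{12} + b13*\gamma_{13} + b23*\gamma_{23} with a^2 + b12^2 + b13^2 + b23^2 = 1 (so R^-1 = ~R). Expanding the columns R e_j ~R gives tr M = 4a^2 - 1 and, from the antisymmetric part, M21 - M12 = -4a*b12, M13 - M31 = 4a*b13, M32 - M23 = -4a*b23.
Here tr M = \frac{39}{25}, so a^2 = (1 + tr M)/4 = \frac{16}{25} and a = ±\frac{4}{5}. Taking a = \frac{4}{5}: M21 - M12 = 0, M13 - M31 = 0, M32 - M23 = \frac{48}{25}, giving b12 = 0, b13 = 0, b23 = -\frac{3}{5}, i.e. R = \frac{4}{5} - \frac{3}{5} \gamma_{23}.
Its \gamma_{23} coefficient is negative, so report the other preimage -R.
Answer: -\frac{4}{5} + \frac{3}{5} \gamma_{23}. Note: both R and -R realise this M (trace \frac{39}{25}); the covering map identifies them, and the \gamma_{23}-coefficient sign is the tie-breaker.


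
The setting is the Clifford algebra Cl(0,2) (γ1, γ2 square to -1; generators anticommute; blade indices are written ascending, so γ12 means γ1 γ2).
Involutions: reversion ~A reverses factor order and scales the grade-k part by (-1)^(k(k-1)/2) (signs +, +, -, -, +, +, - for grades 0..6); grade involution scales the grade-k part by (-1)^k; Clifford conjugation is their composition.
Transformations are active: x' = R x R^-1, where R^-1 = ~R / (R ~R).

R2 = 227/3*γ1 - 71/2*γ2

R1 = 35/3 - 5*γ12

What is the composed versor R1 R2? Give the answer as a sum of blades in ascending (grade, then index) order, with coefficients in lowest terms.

Distribute over the terms of R1 (each basis-blade product reordered to ascending indices, repeated generators contracted through their squares):
(35/3) R2 = 7945/9*γ1 - 2485/6*γ2
(-5*γ12) R2 = -355/2*γ1 - 1135/3*γ2
Summing the partial products and collecting blades:
Answer: 12695/18*γ1 - 1585/2*γ2
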